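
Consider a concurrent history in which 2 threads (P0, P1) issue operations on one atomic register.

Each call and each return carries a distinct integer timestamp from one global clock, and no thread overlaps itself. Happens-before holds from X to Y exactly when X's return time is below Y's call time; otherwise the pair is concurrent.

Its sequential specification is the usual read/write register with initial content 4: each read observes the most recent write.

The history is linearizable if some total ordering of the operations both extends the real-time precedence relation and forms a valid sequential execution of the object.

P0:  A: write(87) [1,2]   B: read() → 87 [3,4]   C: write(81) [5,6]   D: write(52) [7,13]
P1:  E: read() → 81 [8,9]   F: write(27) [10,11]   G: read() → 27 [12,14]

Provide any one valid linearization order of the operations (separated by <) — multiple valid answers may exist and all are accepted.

step 1: A write(87) — value 87
step 2: B read() → 87 — value 87
step 3: C write(81) — value 81
step 4: E read() → 81 — value 81
step 5: D write(52) — value 52
step 6: F write(27) — value 27
step 7: G read() → 27 — value 27

A < B < C < E < D < F < G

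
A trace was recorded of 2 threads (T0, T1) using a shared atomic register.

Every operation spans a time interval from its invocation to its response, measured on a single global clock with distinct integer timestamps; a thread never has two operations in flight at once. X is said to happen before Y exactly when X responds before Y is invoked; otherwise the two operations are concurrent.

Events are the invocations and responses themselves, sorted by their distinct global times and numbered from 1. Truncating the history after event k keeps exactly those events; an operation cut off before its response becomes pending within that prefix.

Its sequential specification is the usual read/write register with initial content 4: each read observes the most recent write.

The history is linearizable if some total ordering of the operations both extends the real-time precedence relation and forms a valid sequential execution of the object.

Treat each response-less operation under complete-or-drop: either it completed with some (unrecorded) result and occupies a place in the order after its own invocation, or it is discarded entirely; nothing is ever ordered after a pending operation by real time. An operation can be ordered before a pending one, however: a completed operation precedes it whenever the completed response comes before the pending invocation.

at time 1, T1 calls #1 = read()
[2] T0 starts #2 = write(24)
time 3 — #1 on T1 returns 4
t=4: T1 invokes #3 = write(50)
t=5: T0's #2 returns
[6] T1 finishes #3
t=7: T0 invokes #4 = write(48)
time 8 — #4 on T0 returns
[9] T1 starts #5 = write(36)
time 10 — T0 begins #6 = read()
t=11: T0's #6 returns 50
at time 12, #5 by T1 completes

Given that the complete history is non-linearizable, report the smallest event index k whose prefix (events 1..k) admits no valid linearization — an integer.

11

events 1..10 are still linearizable — one witness is #1, #2, #3, #4:
1. #1 read() → 4, leaving value 4
2. #2 write(24), leaving value 24
3. #3 write(50), leaving value 50
4. #4 write(48), leaving value 48
with event 11 included (#6 responding at time 11), all real-time-consistent orders fail
no completion choice of the 1 pending operation (#5) rescues it — every subset was tried
one such order, #1, #2, #3, #4, #6 (pending dropped), breaks at step 5 where #6 read() → 50 is illegal
one such order, #1, #3, #2, #4, #6 (pending dropped), breaks at step 5 where #6 read() → 50 is illegal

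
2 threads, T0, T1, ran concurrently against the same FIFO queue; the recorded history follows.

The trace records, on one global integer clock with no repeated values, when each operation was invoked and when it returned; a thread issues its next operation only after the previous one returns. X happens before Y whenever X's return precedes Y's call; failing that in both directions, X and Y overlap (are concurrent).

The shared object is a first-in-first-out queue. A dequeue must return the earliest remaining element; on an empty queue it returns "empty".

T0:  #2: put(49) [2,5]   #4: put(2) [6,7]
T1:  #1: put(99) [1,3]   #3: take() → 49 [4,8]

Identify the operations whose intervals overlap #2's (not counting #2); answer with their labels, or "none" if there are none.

overlap test against #2 [2,5]: concurrent iff the interval meets 2..5
#1 [1,3]: concurrent
#3 [4,8]: concurrent
#4 [6,7]: after

#1, #3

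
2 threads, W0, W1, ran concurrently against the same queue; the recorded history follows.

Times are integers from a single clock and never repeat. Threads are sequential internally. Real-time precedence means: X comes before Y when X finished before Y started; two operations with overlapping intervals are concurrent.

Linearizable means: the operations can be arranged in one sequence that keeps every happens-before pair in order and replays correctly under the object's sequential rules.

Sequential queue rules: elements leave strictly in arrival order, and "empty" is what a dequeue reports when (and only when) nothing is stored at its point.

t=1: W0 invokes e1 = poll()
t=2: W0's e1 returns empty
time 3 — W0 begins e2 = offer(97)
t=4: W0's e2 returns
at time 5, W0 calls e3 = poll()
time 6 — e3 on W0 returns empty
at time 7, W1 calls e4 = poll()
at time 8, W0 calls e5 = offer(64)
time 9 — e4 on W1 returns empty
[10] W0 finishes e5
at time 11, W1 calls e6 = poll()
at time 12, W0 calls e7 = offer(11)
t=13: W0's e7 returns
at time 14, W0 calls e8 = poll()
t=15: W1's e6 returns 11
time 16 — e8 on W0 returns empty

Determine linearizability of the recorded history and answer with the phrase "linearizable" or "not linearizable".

the violation lands at event 6, e3's response at time 6: events 1..5 linearize, events 1..6 do not
exhaustive check: the 3 completed queue ops admit one real-time order; illegal
one such order, e1, e2, e3, breaks at step 3 where e3 poll() → empty is illegal

not linearizable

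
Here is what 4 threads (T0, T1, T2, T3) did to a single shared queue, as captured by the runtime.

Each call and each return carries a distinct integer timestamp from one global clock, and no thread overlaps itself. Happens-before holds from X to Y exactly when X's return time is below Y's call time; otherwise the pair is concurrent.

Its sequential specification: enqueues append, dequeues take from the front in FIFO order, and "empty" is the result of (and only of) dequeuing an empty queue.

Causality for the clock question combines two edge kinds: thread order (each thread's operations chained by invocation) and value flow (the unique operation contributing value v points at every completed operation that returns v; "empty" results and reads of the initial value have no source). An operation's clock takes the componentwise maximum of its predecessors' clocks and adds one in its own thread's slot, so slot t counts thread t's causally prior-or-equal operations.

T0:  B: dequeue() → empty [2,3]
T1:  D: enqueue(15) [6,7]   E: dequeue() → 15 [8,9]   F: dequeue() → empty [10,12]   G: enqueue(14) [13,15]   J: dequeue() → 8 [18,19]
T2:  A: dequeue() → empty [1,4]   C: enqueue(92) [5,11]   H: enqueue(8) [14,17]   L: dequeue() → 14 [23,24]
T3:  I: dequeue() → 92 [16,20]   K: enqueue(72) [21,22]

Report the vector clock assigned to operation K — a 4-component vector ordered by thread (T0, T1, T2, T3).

(0, 0, 2, 2)

A, invoked 1, has no incoming edges; only T2's bump applies → (0, 0, 1, 0)
D, invoked 6, has no incoming edges; only T1's bump applies → (0, 1, 0, 0)
B, invoked 2, has no incoming edges; only T0's bump applies → (1, 0, 0, 0)
C (invocation 5): componentwise max over VC(A)=(0, 0, 1, 0), +1 at T2, giving (0, 0, 2, 0)
E (invocation 8): componentwise max over VC(D)=(0, 1, 0, 0), +1 at T1, giving (0, 2, 0, 0)
I (invocation 16): componentwise max over VC(C)=(0, 0, 2, 0), +1 at T3, giving (0, 0, 2, 1)
H (invocation 14): componentwise max over VC(C)=(0, 0, 2, 0), +1 at T2, giving (0, 0, 3, 0)
F (invocation 10): componentwise max over VC(E)=(0, 2, 0, 0), +1 at T1, giving (0, 3, 0, 0)
K (invocation 21): componentwise max over VC(I)=(0, 0, 2, 1), +1 at T3, giving (0, 0, 2, 2)
G (invocation 13): componentwise max over VC(F)=(0, 3, 0, 0), +1 at T1, giving (0, 4, 0, 0)
L (invocation 23): componentwise max over VC(G)=(0, 4, 0, 0), VC(H)=(0, 0, 3, 0), +1 at T2, giving (0, 4, 4, 0)
J (invocation 18): componentwise max over VC(G)=(0, 4, 0, 0), VC(H)=(0, 0, 3, 0), +1 at T1, giving (0, 5, 3, 0)
target: VC(K) = (0, 0, 2, 2)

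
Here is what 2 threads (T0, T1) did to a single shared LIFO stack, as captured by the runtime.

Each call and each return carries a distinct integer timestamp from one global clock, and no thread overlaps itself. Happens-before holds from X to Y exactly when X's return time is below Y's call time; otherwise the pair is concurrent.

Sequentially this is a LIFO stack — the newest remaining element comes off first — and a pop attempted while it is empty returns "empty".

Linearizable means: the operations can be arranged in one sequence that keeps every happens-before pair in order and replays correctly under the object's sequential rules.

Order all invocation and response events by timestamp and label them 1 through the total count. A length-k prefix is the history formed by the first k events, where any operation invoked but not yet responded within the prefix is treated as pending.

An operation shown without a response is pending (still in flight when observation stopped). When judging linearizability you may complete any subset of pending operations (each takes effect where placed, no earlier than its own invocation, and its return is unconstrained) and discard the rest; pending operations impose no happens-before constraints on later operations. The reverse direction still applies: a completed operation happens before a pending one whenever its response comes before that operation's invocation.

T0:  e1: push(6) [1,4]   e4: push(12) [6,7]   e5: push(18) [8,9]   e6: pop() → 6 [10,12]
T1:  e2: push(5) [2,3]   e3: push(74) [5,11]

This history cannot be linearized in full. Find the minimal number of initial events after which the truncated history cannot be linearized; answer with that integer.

one valid order for events 1..11 is e1, e2, e3, e4, e5:
after step 1 (e1 push(6)): stack <6>
after step 2 (e2 push(5)): stack <6,5>
after step 3 (e3 push(74)): stack <6,5,74>
after step 4 (e4 push(12)): stack <6,5,74,12>
after step 5 (e5 push(18)): stack <6,5,74,12,18>
at event 12 (e6's time-12 response) nothing linearizes any more
for example e1, e2, e3, e4, e5, e6 fails at step 6: e6 pop() → 6 is not legal there
for example e1, e2, e4, e3, e5, e6 fails at step 6: e6 pop() → 6 is not legal there

12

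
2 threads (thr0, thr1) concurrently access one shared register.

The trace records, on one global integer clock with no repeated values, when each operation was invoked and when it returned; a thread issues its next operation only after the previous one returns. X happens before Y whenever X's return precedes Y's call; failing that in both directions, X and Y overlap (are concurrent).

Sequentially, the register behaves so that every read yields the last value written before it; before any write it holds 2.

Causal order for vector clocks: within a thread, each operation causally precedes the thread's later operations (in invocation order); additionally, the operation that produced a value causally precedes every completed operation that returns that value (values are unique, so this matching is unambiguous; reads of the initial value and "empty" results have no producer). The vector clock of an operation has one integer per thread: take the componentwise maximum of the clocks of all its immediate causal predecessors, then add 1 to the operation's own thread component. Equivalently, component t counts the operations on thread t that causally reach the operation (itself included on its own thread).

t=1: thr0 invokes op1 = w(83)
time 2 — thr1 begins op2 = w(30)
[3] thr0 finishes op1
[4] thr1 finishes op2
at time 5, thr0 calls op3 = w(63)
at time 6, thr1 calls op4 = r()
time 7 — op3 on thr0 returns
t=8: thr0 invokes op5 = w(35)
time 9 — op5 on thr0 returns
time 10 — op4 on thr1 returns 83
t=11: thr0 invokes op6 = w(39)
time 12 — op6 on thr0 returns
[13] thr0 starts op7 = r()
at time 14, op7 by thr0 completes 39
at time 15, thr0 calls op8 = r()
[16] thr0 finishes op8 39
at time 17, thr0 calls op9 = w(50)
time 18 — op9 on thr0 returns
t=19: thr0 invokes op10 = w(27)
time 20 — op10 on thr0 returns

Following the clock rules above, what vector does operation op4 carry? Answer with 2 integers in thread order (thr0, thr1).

no predecessors for op2 (invoked 2): thr1 increments from zero → (0, 1)
no predecessors for op1 (invoked 1): thr0 increments from zero → (1, 0)
VC(op3, invoked at 5): max of VC(op1)=(1, 0), then +1 on thread thr0 → (2, 0)
VC(op4, invoked at 6): max of VC(op1)=(1, 0), VC(op2)=(0, 1), then +1 on thread thr1 → (1, 2)
VC(op5, invoked at 8): max of VC(op3)=(2, 0), then +1 on thread thr0 → (3, 0)
VC(op6, invoked at 11): max of VC(op5)=(3, 0), then +1 on thread thr0 → (4, 0)
VC(op7, invoked at 13): max of VC(op6)=(4, 0), then +1 on thread thr0 → (5, 0)
VC(op8, invoked at 15): max of VC(op6)=(4, 0), VC(op7)=(5, 0), then +1 on thread thr0 → (6, 0)
VC(op9, invoked at 17): max of VC(op8)=(6, 0), then +1 on thread thr0 → (7, 0)
VC(op10, invoked at 19): max of VC(op9)=(7, 0), then +1 on thread thr0 → (8, 0)
target: VC(op4) = (1, 2)

(1, 2)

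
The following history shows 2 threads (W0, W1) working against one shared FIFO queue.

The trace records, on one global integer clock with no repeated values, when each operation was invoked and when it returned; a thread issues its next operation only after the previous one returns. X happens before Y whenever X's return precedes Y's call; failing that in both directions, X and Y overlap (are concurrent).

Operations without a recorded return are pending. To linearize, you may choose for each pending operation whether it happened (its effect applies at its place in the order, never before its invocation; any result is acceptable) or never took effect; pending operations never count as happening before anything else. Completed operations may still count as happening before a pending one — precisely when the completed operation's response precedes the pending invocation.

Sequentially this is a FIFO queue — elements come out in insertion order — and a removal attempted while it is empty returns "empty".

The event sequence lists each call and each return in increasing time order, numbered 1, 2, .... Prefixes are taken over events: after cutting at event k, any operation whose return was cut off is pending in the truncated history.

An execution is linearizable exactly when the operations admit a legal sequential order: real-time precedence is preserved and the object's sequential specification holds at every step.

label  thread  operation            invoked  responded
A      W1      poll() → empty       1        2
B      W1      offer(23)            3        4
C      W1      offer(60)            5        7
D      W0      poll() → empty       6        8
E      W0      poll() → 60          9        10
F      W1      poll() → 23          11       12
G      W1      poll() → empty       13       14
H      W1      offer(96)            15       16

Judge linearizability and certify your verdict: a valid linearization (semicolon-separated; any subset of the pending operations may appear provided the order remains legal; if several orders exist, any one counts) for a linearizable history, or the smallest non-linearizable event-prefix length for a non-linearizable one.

prefix check: 1..7 passes, 1..8 fails once D's time-8 response joins
no legal order exists: 2 real-time-consistent candidates over 4 completed FIFO queue operations, all rejected
e.g. A, B, C, D: illegal at step 4, since D poll() → empty cannot apply there
e.g. A, B, D, C: illegal at step 3, since D poll() → empty cannot apply there

not linearizable — minimal violating prefix: 8 events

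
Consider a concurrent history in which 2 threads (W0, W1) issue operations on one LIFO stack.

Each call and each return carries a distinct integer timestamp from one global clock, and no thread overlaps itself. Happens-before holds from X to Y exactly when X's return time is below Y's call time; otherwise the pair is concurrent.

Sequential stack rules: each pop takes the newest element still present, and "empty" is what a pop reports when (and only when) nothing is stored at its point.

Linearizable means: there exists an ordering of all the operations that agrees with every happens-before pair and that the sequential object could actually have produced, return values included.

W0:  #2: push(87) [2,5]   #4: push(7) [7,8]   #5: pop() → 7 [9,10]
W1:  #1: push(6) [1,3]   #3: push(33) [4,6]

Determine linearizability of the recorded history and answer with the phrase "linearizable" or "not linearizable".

linearizable

a witness: #1, #2, #3, #4, #5
step 1: #1 push(6) — stack <6>
step 2: #2 push(87) — stack <6,87>
step 3: #3 push(33) — stack <6,87,33>
step 4: #4 push(7) — stack <6,87,33,7>
step 5: #5 pop() → 7 — stack <6,87,33>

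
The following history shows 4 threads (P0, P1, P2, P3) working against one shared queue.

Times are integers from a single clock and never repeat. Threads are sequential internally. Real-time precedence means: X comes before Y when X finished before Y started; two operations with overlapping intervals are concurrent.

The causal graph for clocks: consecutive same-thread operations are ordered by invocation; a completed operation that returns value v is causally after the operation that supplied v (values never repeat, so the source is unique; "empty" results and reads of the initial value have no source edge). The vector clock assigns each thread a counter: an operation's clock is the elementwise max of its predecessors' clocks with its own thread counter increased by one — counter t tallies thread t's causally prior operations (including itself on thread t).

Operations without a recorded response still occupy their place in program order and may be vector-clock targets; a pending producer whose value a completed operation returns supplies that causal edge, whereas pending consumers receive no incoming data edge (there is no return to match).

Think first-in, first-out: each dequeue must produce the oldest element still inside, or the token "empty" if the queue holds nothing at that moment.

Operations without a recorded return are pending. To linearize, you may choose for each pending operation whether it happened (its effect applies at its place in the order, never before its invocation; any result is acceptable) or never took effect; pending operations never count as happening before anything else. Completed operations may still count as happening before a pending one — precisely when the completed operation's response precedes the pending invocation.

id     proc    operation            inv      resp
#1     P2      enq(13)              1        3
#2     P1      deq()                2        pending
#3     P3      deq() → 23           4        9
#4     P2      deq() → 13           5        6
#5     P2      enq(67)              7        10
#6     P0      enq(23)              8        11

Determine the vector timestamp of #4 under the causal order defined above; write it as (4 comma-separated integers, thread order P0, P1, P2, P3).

(0, 0, 2, 0)

no predecessors for #1 (invoked 1): P2 increments from zero → (0, 0, 1, 0)
no predecessors for #2 (invoked 2): P1 increments from zero → (0, 1, 0, 0)
no predecessors for #6 (invoked 8): P0 increments from zero → (1, 0, 0, 0)
merge at #4 (invoked 5): VC(#1)=(0, 0, 1, 0), own-thread bump on P2 → (0, 0, 2, 0)
merge at #3 (invoked 4): VC(#6)=(1, 0, 0, 0), own-thread bump on P3 → (1, 0, 0, 1)
merge at #5 (invoked 7): VC(#4)=(0, 0, 2, 0), own-thread bump on P2 → (0, 0, 3, 0)
target: VC(#4) = (0, 0, 2, 0)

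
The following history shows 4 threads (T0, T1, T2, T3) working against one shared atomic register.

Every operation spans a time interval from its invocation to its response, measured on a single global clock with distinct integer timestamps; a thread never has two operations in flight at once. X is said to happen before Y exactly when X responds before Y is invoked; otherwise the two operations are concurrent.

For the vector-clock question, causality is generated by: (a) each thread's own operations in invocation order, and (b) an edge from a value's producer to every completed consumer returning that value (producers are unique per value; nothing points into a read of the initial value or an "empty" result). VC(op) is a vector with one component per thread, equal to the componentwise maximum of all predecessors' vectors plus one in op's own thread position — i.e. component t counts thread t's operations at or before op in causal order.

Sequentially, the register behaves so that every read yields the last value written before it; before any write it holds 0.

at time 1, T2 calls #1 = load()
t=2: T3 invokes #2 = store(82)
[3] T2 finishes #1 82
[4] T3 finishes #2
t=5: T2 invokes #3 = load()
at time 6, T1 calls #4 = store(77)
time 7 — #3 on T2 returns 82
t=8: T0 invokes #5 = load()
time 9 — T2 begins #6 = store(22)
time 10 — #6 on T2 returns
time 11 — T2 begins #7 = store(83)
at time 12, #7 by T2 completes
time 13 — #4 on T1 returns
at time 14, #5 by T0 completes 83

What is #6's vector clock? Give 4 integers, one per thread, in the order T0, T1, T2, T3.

no predecessors for #2 (invoked 2): T3 increments from zero → (0, 0, 0, 1)
no predecessors for #4 (invoked 6): T1 increments from zero → (0, 1, 0, 0)
from VC(#2)=(0, 0, 0, 1), #1 (invoked 1) maxes components and bumps T2 → (0, 0, 1, 1)
from VC(#1)=(0, 0, 1, 1), VC(#2)=(0, 0, 0, 1), #3 (invoked 5) maxes components and bumps T2 → (0, 0, 2, 1)
from VC(#3)=(0, 0, 2, 1), #6 (invoked 9) maxes components and bumps T2 → (0, 0, 3, 1)
from VC(#6)=(0, 0, 3, 1), #7 (invoked 11) maxes components and bumps T2 → (0, 0, 4, 1)
from VC(#7)=(0, 0, 4, 1), #5 (invoked 8) maxes components and bumps T0 → (1, 0, 4, 1)
target: VC(#6) = (0, 0, 3, 1)

(0, 0, 3, 1)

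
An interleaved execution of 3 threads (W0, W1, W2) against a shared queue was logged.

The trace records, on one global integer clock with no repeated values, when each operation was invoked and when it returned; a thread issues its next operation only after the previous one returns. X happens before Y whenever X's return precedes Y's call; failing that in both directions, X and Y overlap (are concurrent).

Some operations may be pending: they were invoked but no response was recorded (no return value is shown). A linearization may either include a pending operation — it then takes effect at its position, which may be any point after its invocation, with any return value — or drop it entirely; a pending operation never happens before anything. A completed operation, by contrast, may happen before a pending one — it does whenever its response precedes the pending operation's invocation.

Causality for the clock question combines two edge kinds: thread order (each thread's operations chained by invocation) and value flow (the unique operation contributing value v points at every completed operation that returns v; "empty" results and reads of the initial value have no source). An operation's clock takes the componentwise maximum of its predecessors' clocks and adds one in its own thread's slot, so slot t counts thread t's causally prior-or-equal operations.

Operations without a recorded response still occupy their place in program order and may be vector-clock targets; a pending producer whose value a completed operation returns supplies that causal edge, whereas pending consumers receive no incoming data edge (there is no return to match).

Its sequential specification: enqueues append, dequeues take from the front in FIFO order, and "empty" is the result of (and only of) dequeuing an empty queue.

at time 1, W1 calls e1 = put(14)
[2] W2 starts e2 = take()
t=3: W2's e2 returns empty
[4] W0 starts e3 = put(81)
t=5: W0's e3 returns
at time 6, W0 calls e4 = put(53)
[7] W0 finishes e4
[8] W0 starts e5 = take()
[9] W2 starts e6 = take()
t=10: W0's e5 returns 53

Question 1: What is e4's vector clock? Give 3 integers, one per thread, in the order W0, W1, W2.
Answer: (2, 0, 0)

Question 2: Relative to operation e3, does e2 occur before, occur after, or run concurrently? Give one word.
Answer: before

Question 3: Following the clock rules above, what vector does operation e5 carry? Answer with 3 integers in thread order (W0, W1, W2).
Answer: (3, 0, 0)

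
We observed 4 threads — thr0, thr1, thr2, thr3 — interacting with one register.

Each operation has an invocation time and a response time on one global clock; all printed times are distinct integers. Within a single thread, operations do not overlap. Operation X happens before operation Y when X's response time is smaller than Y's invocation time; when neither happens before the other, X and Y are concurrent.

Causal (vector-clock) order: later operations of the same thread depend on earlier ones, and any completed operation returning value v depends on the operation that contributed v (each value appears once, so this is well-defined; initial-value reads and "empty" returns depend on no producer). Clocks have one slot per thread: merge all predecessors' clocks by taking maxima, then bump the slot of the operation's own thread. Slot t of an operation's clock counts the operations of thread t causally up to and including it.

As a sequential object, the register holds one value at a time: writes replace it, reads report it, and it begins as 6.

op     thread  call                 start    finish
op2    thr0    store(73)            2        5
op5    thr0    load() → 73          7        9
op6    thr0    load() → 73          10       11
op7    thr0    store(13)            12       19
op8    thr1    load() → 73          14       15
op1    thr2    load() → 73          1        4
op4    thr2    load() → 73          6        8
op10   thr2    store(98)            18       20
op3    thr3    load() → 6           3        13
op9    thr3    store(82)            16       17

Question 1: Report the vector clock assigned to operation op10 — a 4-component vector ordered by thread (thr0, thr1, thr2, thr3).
(1, 0, 3, 0)

root op op3, invoked 3: fresh clock plus thr3's own tick → (0, 0, 0, 1)
root op op2, invoked 2: fresh clock plus thr0's own tick → (1, 0, 0, 0)
VC(op9, invoked at 16): max of VC(op3)=(0, 0, 0, 1), then +1 on thread thr3 → (0, 0, 0, 2)
VC(op1, invoked at 1): max of VC(op2)=(1, 0, 0, 0), then +1 on thread thr2 → (1, 0, 1, 0)
VC(op8, invoked at 14): max of VC(op2)=(1, 0, 0, 0), then +1 on thread thr1 → (1, 1, 0, 0)
VC(op5, invoked at 7): max of VC(op2)=(1, 0, 0, 0), then +1 on thread thr0 → (2, 0, 0, 0)
VC(op4, invoked at 6): max of VC(op1)=(1, 0, 1, 0), VC(op2)=(1, 0, 0, 0), then +1 on thread thr2 → (1, 0, 2, 0)
VC(op6, invoked at 10): max of VC(op2)=(1, 0, 0, 0), VC(op5)=(2, 0, 0, 0), then +1 on thread thr0 → (3, 0, 0, 0)
VC(op10, invoked at 18): max of VC(op4)=(1, 0, 2, 0), then +1 on thread thr2 → (1, 0, 3, 0)
VC(op7, invoked at 12): max of VC(op6)=(3, 0, 0, 0), then +1 on thread thr0 → (4, 0, 0, 0)
target: VC(op10) = (1, 0, 3, 0)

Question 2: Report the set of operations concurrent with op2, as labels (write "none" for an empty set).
op1, op3

op2 spans [2,5]: anything still running between times 2 and 5 counts as concurrent
op1 [1,4]: concurrent
op3 [3,13]: concurrent
op4 [6,8]: after
op5 [7,9]: after
op6 [10,11]: after
op7 [12,19]: after
op8 [14,15]: after
op9 [16,17]: after
op10 [18,20]: after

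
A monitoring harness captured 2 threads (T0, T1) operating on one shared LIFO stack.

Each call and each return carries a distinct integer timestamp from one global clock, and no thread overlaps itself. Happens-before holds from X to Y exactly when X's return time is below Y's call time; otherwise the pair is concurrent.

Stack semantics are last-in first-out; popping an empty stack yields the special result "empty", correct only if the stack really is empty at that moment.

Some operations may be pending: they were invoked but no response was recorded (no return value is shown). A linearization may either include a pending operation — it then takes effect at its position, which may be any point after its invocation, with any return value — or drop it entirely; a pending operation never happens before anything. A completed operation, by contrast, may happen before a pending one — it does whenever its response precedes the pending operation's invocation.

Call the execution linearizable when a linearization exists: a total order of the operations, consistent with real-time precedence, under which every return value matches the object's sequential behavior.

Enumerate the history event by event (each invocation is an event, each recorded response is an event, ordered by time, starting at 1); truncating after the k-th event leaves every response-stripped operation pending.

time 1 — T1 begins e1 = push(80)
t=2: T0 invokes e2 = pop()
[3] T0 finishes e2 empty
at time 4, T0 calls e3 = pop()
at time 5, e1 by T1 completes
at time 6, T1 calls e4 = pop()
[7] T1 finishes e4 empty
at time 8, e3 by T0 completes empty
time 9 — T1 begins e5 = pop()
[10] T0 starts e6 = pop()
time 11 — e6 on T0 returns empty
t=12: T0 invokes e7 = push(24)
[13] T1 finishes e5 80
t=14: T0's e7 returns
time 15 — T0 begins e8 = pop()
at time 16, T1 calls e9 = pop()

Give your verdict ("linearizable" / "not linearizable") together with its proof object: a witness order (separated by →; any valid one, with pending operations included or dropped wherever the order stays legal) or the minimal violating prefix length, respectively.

not linearizable — minimal violating prefix: 8 events

through event 7 a valid linearization exists; event 8 (e3 responding at time 8) ends that
all 5 real-time-respecting orders fail — 4 completed LIFO stack operations, no legal replay
for example e1, e2, e3, e4 fails at step 2: e2 pop() → empty is not legal there
for example e1, e2, e4, e3 fails at step 2: e2 pop() → empty is not legal there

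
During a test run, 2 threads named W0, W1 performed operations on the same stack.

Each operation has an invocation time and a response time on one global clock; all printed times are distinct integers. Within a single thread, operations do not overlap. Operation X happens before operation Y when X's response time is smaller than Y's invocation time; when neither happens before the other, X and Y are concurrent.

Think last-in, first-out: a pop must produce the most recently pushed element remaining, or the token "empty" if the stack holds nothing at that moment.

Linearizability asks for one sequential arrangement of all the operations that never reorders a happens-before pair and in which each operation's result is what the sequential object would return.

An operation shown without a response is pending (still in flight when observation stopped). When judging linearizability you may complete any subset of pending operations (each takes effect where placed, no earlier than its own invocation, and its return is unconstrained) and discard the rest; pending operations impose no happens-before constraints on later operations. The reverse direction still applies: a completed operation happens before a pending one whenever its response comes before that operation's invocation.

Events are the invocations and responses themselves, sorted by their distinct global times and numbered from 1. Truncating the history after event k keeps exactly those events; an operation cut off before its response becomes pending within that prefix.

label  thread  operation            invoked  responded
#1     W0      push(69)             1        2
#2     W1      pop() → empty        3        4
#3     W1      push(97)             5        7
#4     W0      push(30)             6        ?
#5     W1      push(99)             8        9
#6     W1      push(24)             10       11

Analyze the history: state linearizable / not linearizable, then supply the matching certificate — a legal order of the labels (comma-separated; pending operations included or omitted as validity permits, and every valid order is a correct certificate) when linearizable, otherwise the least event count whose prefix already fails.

not linearizable — minimal violating prefix: 4 events

cut after 3 events: linearizable; cut after 4 events (#2 responds, time 4): not linearizable
the completed operations (2 total) allow one real-time order; the stack replay rejects it
one such order, #1, #2, breaks at step 2 where #2 pop() → empty is illegal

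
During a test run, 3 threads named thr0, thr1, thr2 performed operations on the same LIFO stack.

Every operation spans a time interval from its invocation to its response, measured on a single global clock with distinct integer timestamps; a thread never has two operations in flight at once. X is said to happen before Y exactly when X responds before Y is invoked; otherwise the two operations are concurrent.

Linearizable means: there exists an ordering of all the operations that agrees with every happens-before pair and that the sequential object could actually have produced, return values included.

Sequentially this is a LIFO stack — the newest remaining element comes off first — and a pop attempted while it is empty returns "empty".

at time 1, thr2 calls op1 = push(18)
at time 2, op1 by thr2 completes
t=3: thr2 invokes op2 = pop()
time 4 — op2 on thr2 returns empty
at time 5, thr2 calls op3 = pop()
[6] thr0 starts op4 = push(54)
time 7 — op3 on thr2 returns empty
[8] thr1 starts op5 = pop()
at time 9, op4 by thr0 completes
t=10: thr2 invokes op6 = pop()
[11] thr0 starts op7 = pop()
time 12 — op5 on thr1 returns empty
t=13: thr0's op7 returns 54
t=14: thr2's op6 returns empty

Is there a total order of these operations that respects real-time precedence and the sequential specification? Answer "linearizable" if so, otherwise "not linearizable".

through event 3 a valid linearization exists; event 4 (op2 responding at time 4) ends that
exhaustive check: the 2 completed LIFO stack ops admit one real-time order; illegal
take op1, op2: step 2 already fails, because op2 pop() → empty cannot occur there

not linearizable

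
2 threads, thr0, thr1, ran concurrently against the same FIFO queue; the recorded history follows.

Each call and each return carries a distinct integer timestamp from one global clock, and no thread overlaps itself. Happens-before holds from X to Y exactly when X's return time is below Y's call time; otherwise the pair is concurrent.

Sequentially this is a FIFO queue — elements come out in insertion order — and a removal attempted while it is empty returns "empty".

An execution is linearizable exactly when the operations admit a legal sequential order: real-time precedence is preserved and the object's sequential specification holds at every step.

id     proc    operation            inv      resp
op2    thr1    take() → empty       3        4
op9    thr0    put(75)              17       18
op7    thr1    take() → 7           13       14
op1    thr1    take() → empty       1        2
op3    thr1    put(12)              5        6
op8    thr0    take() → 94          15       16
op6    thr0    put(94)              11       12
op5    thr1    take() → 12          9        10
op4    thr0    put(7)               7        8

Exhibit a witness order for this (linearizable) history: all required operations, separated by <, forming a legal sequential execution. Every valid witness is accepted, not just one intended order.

op1 < op2 < op3 < op4 < op5 < op6 < op7 < op8 < op9

step 1: op1 take() → empty — queue <>
step 2: op2 take() → empty — queue <>
step 3: op3 put(12) — queue <12>
step 4: op4 put(7) — queue <12,7>
step 5: op5 take() → 12 — queue <7>
step 6: op6 put(94) — queue <7,94>
step 7: op7 take() → 7 — queue <94>
step 8: op8 take() → 94 — queue <>
step 9: op9 put(75) — queue <75>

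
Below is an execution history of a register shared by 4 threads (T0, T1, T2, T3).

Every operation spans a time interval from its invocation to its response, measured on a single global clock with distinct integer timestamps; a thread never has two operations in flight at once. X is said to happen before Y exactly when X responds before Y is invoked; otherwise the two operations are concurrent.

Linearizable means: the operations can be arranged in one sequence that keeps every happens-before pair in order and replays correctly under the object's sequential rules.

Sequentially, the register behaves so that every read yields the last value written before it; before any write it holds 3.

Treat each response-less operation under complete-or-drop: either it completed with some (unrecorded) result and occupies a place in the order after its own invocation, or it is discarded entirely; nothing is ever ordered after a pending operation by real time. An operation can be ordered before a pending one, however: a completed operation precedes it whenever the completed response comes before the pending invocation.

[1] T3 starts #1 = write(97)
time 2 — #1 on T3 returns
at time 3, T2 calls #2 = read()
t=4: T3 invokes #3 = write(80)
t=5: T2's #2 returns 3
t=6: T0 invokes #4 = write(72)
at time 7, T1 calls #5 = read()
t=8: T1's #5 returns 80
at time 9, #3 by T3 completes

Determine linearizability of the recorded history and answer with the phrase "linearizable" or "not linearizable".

through event 4 a valid linearization exists; event 5 (#2 responding at time 5) ends that
the sole real-time-consistent order of 2 completed operations fails the register replay
every completion of the 1 pending operation (#3) was checked; none linearizes
take #1, #2 (pending dropped): step 2 already fails, because #2 read() → 3 cannot occur there

not linearizable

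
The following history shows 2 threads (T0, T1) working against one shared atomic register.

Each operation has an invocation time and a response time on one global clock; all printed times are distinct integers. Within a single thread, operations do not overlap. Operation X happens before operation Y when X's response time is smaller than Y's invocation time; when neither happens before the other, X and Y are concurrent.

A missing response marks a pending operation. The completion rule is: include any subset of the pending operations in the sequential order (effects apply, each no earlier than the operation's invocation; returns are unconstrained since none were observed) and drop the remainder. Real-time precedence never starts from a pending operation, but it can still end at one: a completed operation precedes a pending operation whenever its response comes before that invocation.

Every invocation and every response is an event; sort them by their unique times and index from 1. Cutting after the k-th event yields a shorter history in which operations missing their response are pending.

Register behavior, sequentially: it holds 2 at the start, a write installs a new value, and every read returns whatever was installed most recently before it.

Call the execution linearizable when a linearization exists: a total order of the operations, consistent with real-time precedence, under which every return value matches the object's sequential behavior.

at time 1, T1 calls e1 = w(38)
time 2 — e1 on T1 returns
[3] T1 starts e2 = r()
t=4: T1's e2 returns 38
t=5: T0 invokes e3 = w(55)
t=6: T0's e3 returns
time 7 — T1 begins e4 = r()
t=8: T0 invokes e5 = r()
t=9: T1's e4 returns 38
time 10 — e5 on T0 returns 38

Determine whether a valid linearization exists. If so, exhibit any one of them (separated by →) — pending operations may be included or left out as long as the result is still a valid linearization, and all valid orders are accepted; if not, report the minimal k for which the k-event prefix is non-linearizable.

cut after 8 events: linearizable; cut after 9 events (e4 responds, time 9): not linearizable
one real-time candidate order over the 4 completed operations — the atomic register replay rejects it
including or dropping the 1 pending operation (e5) in any combination fails
for example e1, e2, e3, e4 (pending dropped) fails at step 4: e4 r() → 38 is not legal there

not linearizable — minimal violating prefix: 9 events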